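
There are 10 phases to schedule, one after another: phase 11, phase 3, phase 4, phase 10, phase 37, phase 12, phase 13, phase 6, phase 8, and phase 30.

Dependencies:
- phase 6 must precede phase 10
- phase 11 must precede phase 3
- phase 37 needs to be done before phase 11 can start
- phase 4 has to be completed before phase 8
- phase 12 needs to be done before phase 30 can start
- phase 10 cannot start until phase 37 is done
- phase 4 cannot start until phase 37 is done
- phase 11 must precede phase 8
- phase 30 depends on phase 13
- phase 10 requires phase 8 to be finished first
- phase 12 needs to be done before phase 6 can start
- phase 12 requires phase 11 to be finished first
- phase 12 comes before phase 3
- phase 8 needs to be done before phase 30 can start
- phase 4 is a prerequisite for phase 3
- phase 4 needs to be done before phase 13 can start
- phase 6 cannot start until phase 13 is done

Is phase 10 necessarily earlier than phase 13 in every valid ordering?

In fact the dependencies run the other way: phase 13 → phase 6 → phase 10.
So phase 10 does not have to come before phase 13 — it cannot.

No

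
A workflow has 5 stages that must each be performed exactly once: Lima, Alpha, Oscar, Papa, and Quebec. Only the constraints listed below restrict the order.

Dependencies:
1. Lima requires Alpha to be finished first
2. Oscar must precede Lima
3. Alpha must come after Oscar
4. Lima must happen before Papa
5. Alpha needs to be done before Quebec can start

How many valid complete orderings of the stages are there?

3

Only Oscar has no prerequisites, so it must go first.
Systematically extending each partial ordering one stage at a time and counting, there are 3 complete orderings.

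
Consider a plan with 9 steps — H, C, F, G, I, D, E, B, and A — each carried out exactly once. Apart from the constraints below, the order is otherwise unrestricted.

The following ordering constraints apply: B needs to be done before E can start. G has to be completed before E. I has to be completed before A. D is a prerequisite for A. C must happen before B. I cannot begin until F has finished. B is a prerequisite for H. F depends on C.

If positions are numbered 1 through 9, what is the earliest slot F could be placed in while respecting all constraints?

The only step forced before F (directly or transitively) is C.
So at minimum 1 step comes before F, putting F no earlier than position 2. That position is achievable by scheduling exactly that predecessor first.

2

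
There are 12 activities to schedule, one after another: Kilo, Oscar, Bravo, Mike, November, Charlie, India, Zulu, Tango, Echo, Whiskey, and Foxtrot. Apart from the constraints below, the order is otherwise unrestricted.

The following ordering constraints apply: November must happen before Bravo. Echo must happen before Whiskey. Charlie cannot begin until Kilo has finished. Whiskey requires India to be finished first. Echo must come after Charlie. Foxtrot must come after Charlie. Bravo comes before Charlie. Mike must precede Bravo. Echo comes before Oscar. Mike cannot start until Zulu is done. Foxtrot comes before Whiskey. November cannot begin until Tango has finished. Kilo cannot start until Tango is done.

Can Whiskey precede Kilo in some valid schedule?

No

The constraints give a chain Kilo → Charlie → Echo → Whiskey, which forces Kilo before Whiskey.
Hence Whiskey can never be scheduled before Kilo.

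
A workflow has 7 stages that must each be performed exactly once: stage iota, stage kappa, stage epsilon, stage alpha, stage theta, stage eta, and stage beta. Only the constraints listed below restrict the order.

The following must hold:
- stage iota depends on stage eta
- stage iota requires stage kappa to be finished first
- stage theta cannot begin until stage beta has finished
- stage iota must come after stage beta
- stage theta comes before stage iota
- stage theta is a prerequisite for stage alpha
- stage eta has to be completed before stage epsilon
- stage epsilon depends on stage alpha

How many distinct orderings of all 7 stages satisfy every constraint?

56

3 stages have no prerequisites (stage kappa, stage eta, stage beta), so any of them could come first.
Counting all ways to extend the partial order to a total order gives 56.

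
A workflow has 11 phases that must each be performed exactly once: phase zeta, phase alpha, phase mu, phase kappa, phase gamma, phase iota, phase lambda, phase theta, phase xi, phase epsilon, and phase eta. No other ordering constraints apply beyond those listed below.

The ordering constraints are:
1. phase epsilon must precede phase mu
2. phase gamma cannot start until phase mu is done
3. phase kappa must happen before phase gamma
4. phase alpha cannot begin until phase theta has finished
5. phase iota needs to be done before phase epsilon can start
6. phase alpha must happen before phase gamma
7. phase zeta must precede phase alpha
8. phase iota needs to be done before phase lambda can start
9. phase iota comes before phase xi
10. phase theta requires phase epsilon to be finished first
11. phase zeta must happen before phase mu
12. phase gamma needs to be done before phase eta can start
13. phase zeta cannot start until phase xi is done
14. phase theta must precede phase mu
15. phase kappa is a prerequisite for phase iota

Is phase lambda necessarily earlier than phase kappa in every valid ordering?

There is a chain phase kappa → phase iota → phase lambda, which puts phase kappa before phase lambda.
So phase lambda never precedes phase kappa.

No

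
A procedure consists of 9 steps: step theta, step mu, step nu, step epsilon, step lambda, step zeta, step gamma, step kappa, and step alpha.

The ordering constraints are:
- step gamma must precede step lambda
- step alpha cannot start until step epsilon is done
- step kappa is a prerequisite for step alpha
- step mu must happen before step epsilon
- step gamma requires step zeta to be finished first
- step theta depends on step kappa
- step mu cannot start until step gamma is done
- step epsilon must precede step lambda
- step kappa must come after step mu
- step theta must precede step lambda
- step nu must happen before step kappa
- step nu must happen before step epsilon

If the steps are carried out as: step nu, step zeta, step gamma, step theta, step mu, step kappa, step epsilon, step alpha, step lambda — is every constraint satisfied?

No

The sequence places step theta ahead of step kappa.
Since step kappa is required before step theta, the ordering is invalid.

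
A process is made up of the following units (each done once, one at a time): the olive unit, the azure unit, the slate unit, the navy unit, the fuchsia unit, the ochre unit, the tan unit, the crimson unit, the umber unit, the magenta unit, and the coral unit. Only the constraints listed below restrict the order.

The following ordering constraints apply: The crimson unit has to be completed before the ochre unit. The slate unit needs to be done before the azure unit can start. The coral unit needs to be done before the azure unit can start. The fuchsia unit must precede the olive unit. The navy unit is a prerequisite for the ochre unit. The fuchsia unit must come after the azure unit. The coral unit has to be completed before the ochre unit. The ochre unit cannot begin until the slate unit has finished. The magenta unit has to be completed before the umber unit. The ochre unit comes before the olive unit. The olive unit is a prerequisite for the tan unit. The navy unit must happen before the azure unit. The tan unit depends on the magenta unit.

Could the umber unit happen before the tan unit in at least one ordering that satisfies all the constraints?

Yes

Nothing in the constraints forces the tan unit before the umber unit — there is no chain from the tan unit to the umber unit.
That means at least one valid schedule has the umber unit before the tan unit.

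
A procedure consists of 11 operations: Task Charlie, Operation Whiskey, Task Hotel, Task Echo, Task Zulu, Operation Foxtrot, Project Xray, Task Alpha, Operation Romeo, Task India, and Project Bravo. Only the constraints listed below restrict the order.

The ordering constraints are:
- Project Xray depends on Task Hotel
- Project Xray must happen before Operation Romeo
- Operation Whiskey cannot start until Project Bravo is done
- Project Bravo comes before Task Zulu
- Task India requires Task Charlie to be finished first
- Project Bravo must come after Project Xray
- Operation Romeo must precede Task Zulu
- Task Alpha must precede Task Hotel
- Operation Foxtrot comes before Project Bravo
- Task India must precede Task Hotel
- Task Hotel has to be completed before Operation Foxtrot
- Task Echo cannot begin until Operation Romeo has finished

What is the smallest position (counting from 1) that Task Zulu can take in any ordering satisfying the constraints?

Working backwards through the constraints from Task Zulu, its full set of required predecessors is Task Charlie, Task Hotel, Operation Foxtrot, Project Xray, Task Alpha, Operation Romeo, Task India, Project Bravo — 8 of them.
With 8 mandatory predecessors, the earliest Task Zulu can sit is position 8+1 = 9, and placing just those 8 first achieves it.

9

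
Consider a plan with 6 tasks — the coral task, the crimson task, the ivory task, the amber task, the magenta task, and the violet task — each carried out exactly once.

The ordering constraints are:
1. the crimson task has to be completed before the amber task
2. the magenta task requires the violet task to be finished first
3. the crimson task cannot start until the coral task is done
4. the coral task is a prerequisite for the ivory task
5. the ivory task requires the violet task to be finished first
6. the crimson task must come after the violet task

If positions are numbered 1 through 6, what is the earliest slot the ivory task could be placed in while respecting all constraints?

Working backwards through the constraints from the ivory task, its full set of required predecessors is the coral task, the violet task — 2 of them.
With 2 mandatory predecessors, the earliest the ivory task can sit is position 2+1 = 3, and placing just those 2 first achieves it.

3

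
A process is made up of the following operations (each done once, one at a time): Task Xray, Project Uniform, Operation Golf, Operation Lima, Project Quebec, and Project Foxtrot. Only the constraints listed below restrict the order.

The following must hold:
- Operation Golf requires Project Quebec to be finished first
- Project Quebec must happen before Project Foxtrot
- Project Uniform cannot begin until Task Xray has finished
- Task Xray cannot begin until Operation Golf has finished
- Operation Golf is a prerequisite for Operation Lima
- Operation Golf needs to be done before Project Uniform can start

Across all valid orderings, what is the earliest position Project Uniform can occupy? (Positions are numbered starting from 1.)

Working backwards through the constraints from Project Uniform, its full set of required predecessors is Task Xray, Operation Golf, Project Quebec — 3 of them.
So at minimum 3 operations come before Project Uniform, putting Project Uniform no earlier than position 4. That position is achievable by scheduling exactly those predecessors first.

4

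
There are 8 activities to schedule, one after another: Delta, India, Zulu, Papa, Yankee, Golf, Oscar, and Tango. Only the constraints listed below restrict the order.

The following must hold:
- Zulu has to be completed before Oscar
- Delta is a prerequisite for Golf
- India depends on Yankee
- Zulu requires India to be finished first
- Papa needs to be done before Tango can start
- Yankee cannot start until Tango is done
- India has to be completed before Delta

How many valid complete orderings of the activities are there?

Only Papa has no prerequisites, so it must go first.
Counting all ways to extend the partial order to a total order gives 6.

6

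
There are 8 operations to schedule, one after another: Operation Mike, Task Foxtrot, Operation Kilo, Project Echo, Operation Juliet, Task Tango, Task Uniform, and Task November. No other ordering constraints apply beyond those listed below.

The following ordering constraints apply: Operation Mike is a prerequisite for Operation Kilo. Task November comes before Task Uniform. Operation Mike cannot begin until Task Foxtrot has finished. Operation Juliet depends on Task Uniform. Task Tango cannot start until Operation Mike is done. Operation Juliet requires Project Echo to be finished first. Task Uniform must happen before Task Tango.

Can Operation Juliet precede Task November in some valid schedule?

No

The constraints give a chain Task November → Task Uniform → Operation Juliet, which forces Task November before Operation Juliet.
Hence Operation Juliet can never be scheduled before Task November.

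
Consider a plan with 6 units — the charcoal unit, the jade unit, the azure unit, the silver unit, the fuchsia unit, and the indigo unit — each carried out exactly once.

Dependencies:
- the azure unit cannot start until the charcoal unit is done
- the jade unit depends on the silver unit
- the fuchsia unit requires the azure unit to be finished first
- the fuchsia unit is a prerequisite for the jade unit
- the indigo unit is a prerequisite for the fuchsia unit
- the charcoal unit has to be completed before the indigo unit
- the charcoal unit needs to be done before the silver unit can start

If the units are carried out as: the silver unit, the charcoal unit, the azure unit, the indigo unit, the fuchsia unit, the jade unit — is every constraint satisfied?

Here the charcoal unit comes after the silver unit.
But one of the constraints requires the charcoal unit before the silver unit, so this ordering violates it.

No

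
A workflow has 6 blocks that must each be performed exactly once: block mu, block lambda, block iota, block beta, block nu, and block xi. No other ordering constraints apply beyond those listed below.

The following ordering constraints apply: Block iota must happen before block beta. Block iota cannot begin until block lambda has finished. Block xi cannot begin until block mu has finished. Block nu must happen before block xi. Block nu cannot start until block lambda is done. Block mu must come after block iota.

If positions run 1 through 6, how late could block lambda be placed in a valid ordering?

1

The blocks that are forced after block lambda, directly or by a chain of constraints, are block mu, block iota, block beta, block nu, block xi. That's 5 blocks.
With 5 mandatory successors out of 6 blocks total, the latest slot for block lambda is 6−5 = 1, and it's reachable by doing all non-successors before block lambda.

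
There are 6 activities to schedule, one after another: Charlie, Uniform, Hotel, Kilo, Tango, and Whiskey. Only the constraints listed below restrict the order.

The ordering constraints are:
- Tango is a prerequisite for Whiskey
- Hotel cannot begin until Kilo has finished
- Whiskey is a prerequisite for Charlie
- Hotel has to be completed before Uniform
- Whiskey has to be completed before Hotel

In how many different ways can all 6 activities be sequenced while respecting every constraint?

2 activities have no prerequisites (Kilo, Tango), so any of them could come first.
Systematically extending each partial ordering one activity at a time and counting, there are 10 complete orderings.

10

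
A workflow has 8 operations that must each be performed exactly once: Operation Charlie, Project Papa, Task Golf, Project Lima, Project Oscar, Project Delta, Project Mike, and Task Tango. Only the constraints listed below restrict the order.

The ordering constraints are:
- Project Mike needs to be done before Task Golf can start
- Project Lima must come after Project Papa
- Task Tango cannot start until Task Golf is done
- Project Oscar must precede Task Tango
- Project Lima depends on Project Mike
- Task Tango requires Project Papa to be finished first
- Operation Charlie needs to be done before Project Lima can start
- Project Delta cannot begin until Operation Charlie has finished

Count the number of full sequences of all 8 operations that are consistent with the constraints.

The operations with no prerequisites are Operation Charlie, Project Papa, Project Oscar, Project Mike; any of them can be placed first.
Systematically extending each partial ordering one operation at a time and counting, there are 894 complete orderings.

894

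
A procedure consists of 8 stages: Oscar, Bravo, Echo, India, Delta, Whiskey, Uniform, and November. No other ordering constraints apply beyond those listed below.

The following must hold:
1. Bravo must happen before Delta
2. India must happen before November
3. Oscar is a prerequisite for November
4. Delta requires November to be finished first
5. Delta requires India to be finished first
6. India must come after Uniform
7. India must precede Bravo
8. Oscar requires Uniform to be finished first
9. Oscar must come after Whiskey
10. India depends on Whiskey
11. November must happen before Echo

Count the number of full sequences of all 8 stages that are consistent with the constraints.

The stages with no prerequisites are Whiskey, Uniform; any of them can be placed first.
Counting all ways to extend the partial order to a total order gives 24.

24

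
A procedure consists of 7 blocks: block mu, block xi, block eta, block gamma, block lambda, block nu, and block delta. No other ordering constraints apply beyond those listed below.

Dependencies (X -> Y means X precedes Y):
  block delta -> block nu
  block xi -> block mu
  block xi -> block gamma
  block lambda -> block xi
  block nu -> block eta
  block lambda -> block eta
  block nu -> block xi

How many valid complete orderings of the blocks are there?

The blocks with no prerequisites are block lambda, block delta; any of them can be placed first.
Counting all ways to extend the partial order to a total order gives 24.

24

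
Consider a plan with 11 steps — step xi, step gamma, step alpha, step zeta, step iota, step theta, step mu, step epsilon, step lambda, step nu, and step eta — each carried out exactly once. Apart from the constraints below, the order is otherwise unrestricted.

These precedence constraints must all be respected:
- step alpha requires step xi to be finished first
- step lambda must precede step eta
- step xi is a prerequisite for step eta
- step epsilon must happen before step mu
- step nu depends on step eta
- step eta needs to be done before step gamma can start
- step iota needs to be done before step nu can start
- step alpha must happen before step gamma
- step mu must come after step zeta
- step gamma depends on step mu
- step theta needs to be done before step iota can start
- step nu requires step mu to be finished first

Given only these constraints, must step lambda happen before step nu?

There is a constraint chain step lambda → step eta → step nu.
Hence step lambda necessarily comes before step nu.

Yes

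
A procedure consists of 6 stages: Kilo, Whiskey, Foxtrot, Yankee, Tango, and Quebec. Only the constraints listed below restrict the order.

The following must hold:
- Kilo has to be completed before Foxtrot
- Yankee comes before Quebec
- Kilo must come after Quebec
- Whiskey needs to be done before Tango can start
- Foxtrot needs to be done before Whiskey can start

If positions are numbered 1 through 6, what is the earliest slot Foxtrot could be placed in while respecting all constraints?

The stages that are forced before Foxtrot, directly or transitively, are Kilo, Yankee, Quebec. That's 3 stages.
With 3 mandatory predecessors, the earliest Foxtrot can sit is position 3+1 = 4, and placing just those 3 first achieves it.

4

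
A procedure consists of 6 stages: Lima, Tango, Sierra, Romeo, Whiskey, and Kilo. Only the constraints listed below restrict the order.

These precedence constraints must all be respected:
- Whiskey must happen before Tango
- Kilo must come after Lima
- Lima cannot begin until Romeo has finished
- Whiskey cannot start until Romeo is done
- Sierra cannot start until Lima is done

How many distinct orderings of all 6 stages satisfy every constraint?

20

Only Romeo has no prerequisites, so it must go first.
Systematically extending each partial ordering one stage at a time and counting, there are 20 complete orderings.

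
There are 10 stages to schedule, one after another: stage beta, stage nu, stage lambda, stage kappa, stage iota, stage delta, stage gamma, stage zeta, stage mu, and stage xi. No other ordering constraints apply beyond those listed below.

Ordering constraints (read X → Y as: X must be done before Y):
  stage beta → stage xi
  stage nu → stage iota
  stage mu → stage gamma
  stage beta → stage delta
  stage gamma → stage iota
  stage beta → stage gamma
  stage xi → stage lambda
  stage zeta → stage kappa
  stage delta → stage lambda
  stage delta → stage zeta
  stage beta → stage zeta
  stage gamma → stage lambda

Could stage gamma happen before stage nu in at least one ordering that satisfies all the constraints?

No chain of constraints runs from stage nu to stage gamma, so stage nu is not required to come first.
So a valid ordering placing stage gamma earlier than stage nu exists.

Yes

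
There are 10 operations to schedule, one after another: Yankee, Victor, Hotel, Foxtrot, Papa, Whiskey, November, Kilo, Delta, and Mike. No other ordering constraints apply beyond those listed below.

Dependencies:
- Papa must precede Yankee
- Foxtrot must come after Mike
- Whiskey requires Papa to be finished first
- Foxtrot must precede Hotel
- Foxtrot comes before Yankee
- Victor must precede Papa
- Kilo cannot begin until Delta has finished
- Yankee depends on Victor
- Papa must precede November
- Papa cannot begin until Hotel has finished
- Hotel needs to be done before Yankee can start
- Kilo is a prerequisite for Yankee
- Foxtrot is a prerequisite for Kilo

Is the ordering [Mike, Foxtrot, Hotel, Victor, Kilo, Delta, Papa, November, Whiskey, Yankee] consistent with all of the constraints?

The sequence places Kilo ahead of Delta.
Since Delta is required before Kilo, the ordering is invalid.

No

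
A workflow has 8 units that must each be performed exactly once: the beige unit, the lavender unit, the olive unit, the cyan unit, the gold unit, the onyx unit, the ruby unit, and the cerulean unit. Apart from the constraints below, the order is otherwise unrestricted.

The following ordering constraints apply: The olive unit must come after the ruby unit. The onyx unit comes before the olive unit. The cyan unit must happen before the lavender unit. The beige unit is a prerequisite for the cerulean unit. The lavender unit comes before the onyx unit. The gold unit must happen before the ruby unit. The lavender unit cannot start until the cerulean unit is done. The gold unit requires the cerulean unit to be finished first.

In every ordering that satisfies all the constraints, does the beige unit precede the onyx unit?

Chaining the stated constraints: the beige unit → the cerulean unit → the lavender unit → the onyx unit.
That forces the beige unit before the onyx unit in every valid schedule.

Yes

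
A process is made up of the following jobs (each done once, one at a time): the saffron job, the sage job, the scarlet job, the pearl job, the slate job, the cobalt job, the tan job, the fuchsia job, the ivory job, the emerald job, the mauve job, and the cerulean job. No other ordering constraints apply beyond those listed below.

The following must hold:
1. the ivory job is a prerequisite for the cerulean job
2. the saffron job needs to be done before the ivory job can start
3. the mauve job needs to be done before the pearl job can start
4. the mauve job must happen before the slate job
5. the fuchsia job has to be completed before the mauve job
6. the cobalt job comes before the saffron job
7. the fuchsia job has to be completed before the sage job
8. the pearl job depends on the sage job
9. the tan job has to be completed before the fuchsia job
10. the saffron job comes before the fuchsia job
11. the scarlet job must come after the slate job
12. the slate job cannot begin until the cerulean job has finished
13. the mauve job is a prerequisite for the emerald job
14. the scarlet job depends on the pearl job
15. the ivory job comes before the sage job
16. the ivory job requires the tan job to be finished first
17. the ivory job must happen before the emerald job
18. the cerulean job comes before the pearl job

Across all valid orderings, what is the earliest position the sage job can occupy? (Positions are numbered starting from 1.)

6

Working backwards through the constraints from the sage job, its full set of required predecessors is the saffron job, the cobalt job, the tan job, the fuchsia job, the ivory job — 5 of them.
With 5 mandatory predecessors, the earliest the sage job can sit is position 5+1 = 6, and placing just those 5 first achieves it.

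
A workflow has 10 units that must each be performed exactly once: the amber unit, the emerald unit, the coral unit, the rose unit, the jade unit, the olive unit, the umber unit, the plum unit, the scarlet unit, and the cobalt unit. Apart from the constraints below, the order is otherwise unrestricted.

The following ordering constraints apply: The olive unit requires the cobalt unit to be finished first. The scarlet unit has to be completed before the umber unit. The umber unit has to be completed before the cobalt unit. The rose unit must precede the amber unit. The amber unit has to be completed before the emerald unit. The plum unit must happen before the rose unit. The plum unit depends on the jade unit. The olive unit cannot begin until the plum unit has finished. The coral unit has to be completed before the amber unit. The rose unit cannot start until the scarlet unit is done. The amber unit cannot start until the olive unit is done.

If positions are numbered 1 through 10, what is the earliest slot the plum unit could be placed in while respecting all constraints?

Working backwards through the constraints from the plum unit, its only required predecessor is the jade unit.
With 1 mandatory predecessor, the earliest the plum unit can sit is position 1+1 = 2, and placing just that one first achieves it.

2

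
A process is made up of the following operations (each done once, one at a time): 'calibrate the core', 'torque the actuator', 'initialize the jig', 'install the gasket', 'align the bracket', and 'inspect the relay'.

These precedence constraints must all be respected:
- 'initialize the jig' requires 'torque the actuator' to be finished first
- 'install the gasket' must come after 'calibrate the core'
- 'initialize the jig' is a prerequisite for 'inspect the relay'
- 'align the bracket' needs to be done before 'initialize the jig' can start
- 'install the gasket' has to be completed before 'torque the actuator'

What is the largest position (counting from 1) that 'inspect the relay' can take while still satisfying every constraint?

6

'inspect the relay' has no required successors, so nothing stops it from going last (position 6).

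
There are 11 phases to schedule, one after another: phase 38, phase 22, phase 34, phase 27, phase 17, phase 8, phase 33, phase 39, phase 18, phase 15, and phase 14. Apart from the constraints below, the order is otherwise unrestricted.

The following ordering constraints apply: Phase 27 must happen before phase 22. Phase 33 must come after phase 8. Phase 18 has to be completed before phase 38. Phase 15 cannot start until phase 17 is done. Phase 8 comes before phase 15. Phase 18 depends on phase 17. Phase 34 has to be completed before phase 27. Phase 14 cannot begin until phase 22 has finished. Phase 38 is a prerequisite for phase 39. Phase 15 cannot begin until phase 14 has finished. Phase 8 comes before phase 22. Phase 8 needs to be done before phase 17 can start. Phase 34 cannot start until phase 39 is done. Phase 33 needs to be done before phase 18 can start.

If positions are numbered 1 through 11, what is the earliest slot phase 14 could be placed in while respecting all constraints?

10

The phases that are forced before phase 14, directly or transitively, are phase 38, phase 22, phase 34, phase 27, phase 17, phase 8, phase 33, phase 39, phase 18. That's 9 phases.
So at minimum 9 phases come before phase 14, putting phase 14 no earlier than position 10. That position is achievable by scheduling exactly those predecessors first.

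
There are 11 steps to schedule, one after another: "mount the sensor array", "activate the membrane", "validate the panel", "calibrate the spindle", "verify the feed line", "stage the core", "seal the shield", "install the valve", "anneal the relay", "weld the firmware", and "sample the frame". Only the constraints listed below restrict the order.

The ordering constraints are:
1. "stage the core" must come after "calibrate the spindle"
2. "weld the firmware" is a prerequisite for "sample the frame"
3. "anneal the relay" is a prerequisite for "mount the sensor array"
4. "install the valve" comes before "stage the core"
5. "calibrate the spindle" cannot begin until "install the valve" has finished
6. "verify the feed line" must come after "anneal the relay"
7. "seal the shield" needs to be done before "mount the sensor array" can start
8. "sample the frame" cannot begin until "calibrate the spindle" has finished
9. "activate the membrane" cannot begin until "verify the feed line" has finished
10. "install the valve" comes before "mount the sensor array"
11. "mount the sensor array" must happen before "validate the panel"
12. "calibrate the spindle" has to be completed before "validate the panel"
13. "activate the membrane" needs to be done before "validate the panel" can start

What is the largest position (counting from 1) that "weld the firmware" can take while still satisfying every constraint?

10

The only step forced after "weld the firmware" (directly or by a chain) is "sample the frame".
So at least 1 step follows "weld the firmware", putting "weld the firmware" no later than position 10. That position is achievable by scheduling everything else first.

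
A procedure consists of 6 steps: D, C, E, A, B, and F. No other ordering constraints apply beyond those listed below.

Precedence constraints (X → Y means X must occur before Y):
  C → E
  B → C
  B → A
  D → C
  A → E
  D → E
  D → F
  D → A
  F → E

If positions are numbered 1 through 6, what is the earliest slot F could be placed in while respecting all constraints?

Working backwards through the constraints from F, its only required predecessor is D.
So at minimum 1 step comes before F, putting F no earlier than position 2. That position is achievable by scheduling exactly that predecessor first.

2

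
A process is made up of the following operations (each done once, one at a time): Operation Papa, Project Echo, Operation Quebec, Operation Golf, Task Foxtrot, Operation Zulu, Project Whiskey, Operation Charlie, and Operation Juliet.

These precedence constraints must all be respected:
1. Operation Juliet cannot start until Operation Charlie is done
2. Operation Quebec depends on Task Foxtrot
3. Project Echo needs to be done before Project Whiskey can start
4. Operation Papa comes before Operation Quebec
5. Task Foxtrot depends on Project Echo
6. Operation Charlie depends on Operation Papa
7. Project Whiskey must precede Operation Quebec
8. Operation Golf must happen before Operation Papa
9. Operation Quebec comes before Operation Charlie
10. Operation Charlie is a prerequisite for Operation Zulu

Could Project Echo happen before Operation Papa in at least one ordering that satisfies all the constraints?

Nothing in the constraints forces Operation Papa before Project Echo — there is no chain from Operation Papa to Project Echo.
That means at least one valid schedule has Project Echo before Operation Papa.

Yes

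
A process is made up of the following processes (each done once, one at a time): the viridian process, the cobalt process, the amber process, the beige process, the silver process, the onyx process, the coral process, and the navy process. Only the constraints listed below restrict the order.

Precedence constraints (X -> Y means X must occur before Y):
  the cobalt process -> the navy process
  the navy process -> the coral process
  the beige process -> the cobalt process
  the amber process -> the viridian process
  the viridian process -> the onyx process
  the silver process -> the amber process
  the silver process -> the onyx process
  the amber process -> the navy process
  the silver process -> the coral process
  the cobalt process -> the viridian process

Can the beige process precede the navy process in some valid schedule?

The beige process is actually forced before the navy process by the constraints, so certainly some valid ordering has the beige process first.

Yes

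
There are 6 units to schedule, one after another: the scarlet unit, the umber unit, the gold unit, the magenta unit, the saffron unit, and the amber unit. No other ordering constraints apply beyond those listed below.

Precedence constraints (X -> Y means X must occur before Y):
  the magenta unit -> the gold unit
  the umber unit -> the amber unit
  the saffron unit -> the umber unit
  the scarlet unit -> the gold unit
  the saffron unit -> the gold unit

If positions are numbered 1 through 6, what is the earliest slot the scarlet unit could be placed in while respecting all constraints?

1

The scarlet unit has no prerequisites at all, so it can go in position 1.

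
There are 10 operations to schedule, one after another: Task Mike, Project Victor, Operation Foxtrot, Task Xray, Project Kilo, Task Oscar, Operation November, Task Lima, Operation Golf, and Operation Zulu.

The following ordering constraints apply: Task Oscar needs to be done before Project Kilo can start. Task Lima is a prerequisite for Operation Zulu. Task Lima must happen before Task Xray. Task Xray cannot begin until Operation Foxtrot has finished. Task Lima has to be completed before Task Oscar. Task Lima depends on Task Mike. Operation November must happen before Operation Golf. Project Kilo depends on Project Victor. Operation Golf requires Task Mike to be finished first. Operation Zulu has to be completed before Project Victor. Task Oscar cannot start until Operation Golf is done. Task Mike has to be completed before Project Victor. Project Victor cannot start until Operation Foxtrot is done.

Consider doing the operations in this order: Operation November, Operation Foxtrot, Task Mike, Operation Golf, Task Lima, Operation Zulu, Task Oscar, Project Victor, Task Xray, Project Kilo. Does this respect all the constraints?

Every stated constraint is respected: Operation Foxtrot sits at position 2, ahead of Task Xray at position 9, and each of the other listed pairs likewise has the predecessor earlier in the sequence.

Yes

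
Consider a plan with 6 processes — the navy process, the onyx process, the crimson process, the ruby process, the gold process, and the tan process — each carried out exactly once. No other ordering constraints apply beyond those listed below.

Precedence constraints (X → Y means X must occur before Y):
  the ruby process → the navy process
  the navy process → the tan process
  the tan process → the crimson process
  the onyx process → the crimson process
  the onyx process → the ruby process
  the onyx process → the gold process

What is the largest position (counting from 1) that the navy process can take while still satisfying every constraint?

Every process that must follow the navy process has to come after it. Tracing all chains starting from the navy process, those processes are: the crimson process, the tan process — 2 in total.
With 2 mandatory successors out of 6 processes total, the latest slot for the navy process is 6−2 = 4, and it's reachable by doing all non-successors before the navy process.

4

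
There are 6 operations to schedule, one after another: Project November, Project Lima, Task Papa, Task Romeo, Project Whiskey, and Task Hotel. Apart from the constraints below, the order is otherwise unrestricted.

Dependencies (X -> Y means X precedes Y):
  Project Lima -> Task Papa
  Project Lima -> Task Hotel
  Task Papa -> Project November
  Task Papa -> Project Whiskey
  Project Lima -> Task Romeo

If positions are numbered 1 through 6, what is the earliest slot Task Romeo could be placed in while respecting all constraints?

2

Working backwards through the constraints from Task Romeo, its only required predecessor is Project Lima.
So at minimum 1 operation comes before Task Romeo, putting Task Romeo no earlier than position 2. That position is achievable by scheduling exactly that predecessor first.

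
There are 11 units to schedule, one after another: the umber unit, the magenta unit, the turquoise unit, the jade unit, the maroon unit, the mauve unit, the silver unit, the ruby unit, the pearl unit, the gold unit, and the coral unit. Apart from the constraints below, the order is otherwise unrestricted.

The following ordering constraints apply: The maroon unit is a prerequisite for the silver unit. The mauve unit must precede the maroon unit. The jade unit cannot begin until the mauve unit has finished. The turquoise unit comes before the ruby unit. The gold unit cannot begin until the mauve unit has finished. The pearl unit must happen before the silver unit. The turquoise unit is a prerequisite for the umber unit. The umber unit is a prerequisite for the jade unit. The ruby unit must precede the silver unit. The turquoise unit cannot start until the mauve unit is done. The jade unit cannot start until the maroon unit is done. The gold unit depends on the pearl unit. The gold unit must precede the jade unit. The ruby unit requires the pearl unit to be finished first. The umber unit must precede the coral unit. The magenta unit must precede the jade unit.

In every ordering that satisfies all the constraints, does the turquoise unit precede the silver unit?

Following the dependencies: the turquoise unit → the ruby unit → the silver unit.
So the turquoise unit must precede the silver unit in any valid ordering.

Yes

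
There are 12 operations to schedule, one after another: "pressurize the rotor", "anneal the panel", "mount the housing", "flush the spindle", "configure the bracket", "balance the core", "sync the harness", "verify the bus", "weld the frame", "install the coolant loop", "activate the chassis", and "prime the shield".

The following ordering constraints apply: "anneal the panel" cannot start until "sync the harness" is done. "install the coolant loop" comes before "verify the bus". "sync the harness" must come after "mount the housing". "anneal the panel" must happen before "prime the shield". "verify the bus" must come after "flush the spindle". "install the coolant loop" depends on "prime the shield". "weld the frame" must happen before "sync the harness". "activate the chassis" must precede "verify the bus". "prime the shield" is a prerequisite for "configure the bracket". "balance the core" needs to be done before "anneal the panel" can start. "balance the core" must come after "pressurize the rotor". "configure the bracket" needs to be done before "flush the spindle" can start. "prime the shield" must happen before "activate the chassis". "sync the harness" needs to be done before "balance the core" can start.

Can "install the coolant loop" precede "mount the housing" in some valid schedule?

No

Following "mount the housing" → "sync the harness" → "anneal the panel" → "prime the shield" → "install the coolant loop", "mount the housing" must precede "install the coolant loop" in every valid ordering.
Hence "install the coolant loop" can never be scheduled before "mount the housing".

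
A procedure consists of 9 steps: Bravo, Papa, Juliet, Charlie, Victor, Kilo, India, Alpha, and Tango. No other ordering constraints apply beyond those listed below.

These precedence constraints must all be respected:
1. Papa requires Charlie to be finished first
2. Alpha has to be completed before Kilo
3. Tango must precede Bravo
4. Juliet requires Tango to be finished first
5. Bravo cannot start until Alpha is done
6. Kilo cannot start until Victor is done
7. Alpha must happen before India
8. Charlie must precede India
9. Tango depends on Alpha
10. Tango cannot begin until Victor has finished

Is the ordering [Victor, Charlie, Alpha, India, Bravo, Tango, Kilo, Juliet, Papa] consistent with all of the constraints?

No

The sequence places Bravo ahead of Tango.
That contradicts the constraint that Tango must precede Bravo.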